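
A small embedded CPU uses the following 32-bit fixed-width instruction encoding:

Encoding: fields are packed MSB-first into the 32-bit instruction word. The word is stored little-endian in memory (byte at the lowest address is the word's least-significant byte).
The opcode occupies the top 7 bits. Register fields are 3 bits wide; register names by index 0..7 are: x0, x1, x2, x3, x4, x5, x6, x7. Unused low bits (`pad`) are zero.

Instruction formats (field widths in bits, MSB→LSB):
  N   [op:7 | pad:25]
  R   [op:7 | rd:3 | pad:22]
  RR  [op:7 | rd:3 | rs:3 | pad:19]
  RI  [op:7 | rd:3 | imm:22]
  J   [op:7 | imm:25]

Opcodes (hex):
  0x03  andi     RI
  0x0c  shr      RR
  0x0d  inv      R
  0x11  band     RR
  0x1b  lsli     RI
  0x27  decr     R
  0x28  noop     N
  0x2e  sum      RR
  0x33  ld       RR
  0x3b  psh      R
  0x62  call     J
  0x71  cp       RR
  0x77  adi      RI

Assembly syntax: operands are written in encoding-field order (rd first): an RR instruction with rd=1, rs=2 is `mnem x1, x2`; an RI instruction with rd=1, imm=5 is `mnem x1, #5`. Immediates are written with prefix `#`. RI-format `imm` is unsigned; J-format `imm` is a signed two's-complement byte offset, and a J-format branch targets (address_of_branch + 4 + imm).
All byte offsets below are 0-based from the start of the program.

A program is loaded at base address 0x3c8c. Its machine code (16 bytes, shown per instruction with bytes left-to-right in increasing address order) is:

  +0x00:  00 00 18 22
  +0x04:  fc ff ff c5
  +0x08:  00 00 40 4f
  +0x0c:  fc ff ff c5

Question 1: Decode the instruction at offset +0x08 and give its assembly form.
[08] 00 00 40 4f → 0x4f400000
  top 7b → 0x27 → decr [R]
  rd@[24:22]=0x5 ⇒ x5

decr x5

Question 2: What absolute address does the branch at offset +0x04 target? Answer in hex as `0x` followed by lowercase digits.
0x3c90

[04] fc ff ff c5 → 0xc5fffffc
  op=0xc5fffffc>>25=0x62 ⇒ call (J)
  [24:0] imm=33554428 (s25→-4) = #-4
  target = base 0x3c8c + off 0x04 + 4 + imm -4 = 0x3c90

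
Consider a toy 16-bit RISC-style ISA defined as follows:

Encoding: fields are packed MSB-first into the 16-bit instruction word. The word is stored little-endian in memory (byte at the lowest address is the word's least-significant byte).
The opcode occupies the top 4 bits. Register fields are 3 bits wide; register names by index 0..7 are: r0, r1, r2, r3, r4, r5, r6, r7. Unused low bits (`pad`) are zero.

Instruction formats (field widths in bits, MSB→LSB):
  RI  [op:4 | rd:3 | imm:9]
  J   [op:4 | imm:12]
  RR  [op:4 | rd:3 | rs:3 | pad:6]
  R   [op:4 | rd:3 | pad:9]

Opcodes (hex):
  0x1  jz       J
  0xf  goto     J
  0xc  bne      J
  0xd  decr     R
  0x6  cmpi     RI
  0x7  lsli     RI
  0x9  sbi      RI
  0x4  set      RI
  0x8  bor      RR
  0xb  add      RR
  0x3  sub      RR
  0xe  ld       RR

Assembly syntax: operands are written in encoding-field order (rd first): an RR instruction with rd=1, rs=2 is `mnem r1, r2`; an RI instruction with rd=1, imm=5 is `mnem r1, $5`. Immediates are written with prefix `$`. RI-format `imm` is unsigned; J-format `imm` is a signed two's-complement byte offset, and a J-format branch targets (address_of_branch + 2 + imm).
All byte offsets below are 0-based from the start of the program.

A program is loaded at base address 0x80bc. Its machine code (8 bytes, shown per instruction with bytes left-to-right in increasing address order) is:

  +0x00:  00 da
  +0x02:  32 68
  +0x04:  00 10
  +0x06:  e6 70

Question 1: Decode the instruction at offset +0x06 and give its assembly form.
lsli r0, $230

[06] e6 70 → 0x70e6
  opcode bits[15:12]=0x7: lsli/RI
  rd@[11:9]=0x0 ⇒ r0
  imm@[8:0]=0xe6 ⇒ $230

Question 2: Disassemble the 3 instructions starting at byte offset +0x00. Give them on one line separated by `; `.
decr r5; cmpi r4, $50; jz $0

off 0x00: read 00 da as little → 0xda00
  top 4b → 0xd → decr [R]
  rd@[11:9]=0x5 ⇒ r5
off 0x02: read 32 68 as little → 0x6832
  top 4b → 0x6 → cmpi [RI]
  rd@[11:9]=0x4 ⇒ r4
  imm@[8:0]=0x32 ⇒ $50
off 0x04: read 00 10 as little → 0x1000
  top 4b → 0x1 → jz [J]
  imm@[11:0]=0x0 ⇒ $0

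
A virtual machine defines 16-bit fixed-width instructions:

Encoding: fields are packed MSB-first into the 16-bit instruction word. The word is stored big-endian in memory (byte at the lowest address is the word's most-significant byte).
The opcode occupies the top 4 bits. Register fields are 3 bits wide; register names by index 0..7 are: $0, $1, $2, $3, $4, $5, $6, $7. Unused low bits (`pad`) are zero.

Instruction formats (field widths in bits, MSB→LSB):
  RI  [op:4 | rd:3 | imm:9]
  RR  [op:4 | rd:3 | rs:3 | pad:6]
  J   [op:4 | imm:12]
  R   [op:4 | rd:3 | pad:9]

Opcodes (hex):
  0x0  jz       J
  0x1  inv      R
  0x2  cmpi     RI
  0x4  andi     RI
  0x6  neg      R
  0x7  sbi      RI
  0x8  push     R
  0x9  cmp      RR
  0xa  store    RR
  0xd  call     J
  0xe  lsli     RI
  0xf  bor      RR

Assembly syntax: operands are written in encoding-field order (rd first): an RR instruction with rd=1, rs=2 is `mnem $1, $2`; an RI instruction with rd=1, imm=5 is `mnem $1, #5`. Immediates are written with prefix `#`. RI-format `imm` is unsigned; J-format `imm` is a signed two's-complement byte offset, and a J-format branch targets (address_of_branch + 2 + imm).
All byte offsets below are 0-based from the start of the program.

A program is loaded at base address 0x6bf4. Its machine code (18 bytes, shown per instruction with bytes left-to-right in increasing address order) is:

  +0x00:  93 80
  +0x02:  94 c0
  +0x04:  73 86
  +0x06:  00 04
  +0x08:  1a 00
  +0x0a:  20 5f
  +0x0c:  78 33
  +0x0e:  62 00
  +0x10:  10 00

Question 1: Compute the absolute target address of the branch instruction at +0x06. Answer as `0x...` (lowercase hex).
+0x06: 00 04 ⇒ word 0x0004 (big)
  opcode bits[15:12]=0x0: jz/J
  imm: (w>>0)&0xfff=0x4 → #4
  target = base 0x6bf4 + off 0x06 + 2 + imm 4 = 0x6c00

0x6c00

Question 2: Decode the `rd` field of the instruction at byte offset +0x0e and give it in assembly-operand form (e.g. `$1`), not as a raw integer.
$1

off 0x0e: read 62 00 as big → 0x6200
  top 4b → 0x6 → neg [R]
  rd@[11:9]=0x1 ⇒ $1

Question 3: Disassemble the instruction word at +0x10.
inv $0

[10] 10 00 → 0x1000
  opcode bits[15:12]=0x1: inv/R
  rd: (w>>9)&0x7=0x0 → $0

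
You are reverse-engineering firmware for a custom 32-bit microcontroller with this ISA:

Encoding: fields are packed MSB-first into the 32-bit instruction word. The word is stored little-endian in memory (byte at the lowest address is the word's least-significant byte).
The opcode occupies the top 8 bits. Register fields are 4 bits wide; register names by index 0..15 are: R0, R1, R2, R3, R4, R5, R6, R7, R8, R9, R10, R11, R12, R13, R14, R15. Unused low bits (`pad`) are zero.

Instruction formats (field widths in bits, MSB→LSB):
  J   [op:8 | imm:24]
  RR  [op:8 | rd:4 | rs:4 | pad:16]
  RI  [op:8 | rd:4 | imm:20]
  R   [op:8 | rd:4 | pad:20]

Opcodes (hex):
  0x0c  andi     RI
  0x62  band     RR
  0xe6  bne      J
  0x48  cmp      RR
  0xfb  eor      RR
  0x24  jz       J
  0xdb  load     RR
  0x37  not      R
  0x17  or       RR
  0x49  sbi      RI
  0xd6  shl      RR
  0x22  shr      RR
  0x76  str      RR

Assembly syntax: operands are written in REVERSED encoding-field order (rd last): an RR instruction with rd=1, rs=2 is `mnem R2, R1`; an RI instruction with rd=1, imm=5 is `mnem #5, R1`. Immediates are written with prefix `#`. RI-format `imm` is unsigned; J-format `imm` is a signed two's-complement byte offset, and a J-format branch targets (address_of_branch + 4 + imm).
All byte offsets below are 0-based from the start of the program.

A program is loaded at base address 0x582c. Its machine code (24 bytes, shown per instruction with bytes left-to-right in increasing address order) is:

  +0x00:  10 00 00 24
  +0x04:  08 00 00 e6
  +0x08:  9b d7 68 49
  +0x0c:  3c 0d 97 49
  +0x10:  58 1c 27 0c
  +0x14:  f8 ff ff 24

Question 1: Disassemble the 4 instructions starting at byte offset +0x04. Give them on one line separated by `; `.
bne #8; sbi #579483, R6; sbi #462140, R9; andi #466008, R2

@+04  little-endian(08 00 00 e6) = 0xe6000008
  top 8b → 0xe6 → bne [J]
  imm: (w>>0)&0xffffff=0x8 → #8
@+08  little-endian(9b d7 68 49) = 0x4968d79b
  top 8b → 0x49 → sbi [RI]
  rd: (w>>20)&0xf=0x6 → R6
  imm: (w>>0)&0xfffff=0x8d79b → #579483
@+0c  little-endian(3c 0d 97 49) = 0x49970d3c
  top 8b → 0x49 → sbi [RI]
  rd: (w>>20)&0xf=0x9 → R9
  imm: (w>>0)&0xfffff=0x70d3c → #462140
@+10  little-endian(58 1c 27 0c) = 0x0c271c58
  top 8b → 0xc → andi [RI]
  rd: (w>>20)&0xf=0x2 → R2
  imm: (w>>0)&0xfffff=0x71c58 → #466008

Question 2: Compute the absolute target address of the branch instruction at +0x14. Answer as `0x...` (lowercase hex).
[14] f8 ff ff 24 → 0x24fffff8
  op=0x24fffff8>>24=0x24 ⇒ jz (J)
  imm: (w>>0)&0xffffff=0xfffff8 (s24→-8) → #-8
  target = base 0x582c + off 0x14 + 4 + imm -8 = 0x583c

0x583c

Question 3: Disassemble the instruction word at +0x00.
+0x00: 10 00 00 24 ⇒ word 0x24000010 (little)
  opcode bits[31:24]=0x24: jz/J
  imm: (w>>0)&0xffffff=0x10 → #16

jz #16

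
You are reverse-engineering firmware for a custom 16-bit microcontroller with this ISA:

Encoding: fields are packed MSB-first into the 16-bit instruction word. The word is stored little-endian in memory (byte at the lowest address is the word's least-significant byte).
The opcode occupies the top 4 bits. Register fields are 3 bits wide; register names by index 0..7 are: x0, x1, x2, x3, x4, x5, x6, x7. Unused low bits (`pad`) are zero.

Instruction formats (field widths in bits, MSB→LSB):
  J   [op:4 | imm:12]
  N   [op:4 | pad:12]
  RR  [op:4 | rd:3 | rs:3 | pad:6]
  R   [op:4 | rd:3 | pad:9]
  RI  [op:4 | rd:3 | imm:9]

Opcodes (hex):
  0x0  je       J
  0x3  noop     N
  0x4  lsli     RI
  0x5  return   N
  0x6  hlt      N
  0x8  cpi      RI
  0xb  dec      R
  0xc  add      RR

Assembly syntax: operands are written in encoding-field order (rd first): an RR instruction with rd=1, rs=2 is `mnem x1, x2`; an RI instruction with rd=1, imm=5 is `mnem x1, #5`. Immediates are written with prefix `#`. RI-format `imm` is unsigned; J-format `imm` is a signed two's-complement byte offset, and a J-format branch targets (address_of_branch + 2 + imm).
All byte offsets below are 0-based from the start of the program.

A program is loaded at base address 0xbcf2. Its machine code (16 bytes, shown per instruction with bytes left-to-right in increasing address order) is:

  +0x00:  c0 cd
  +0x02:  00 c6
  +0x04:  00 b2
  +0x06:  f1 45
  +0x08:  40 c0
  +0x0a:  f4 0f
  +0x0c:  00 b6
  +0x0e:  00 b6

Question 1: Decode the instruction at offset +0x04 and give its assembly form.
dec x1

off 0x04: read 00 b2 as little → 0xb200
  top 4b → 0xb → dec [R]
  rd: (w>>9)&0x7=0x1 → x1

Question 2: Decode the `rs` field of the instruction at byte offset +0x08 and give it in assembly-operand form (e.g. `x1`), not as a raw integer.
[08] 40 c0 → 0xc040
  opcode bits[15:12]=0xc: add/RR
  [11:9] rd=0 = x0
  [8:6] rs=1 = x1

x1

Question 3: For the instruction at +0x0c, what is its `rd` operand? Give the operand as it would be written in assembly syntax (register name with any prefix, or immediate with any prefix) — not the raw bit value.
off 0x0c: read 00 b6 as little → 0xb600
  opcode bits[15:12]=0xb: dec/R
  rd@[11:9]=0x3 ⇒ x3

x3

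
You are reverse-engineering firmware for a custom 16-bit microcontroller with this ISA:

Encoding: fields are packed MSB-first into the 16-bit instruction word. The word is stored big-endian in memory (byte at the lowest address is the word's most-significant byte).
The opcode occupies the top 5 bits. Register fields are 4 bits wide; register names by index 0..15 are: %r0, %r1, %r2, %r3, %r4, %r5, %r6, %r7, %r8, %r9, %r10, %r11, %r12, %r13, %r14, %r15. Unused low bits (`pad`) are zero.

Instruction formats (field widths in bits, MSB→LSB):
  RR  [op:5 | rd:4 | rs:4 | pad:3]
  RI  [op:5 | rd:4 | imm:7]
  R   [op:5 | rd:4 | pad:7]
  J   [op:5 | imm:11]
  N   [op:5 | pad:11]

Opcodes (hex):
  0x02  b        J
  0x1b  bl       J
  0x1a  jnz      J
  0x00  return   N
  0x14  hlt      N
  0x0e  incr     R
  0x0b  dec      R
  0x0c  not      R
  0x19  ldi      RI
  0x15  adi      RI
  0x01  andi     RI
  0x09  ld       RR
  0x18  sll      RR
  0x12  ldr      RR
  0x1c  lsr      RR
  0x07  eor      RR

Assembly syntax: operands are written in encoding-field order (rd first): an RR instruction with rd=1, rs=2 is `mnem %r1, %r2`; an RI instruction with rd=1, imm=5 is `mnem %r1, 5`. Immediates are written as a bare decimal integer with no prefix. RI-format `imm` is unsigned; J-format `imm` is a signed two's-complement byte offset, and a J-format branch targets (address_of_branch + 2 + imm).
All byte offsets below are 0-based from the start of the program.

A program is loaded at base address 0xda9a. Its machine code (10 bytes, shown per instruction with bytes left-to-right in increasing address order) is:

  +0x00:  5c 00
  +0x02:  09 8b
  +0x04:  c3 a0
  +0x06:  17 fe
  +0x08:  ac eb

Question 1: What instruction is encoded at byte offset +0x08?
+0x08: ac eb ⇒ word 0xaceb (big)
  opcode bits[15:11]=0x15: adi/RI
  rd: (w>>7)&0xf=0x9 → %r9
  imm: (w>>0)&0x7f=0x6b → 107

adi %r9, 107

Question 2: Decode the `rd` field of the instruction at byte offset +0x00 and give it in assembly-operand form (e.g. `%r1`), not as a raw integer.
@+00  big-endian(5c 00) = 0x5c00
  opcode bits[15:11]=0xb: dec/R
  rd: (w>>7)&0xf=0x8 → %r8

%r8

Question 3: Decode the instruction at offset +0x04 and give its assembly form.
sll %r7, %r4

+0x04: c3 a0 ⇒ word 0xc3a0 (big)
  opcode bits[15:11]=0x18: sll/RR
  rd@[10:7]=0x7 ⇒ %r7
  rs@[6:3]=0x4 ⇒ %r4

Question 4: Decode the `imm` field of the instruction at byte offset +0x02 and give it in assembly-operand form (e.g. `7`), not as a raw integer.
[02] 09 8b → 0x098b
  top 5b → 0x1 → andi [RI]
  rd: (w>>7)&0xf=0x3 → %r3
  imm: (w>>0)&0x7f=0xb → 11

11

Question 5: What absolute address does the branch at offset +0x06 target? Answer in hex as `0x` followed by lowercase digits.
[06] 17 fe → 0x17fe
  op=0x17fe>>11=0x2 ⇒ b (J)
  imm: (w>>0)&0x7ff=0x7fe (s11→-2) → -2
  target = base 0xda9a + off 0x06 + 2 + imm -2 = 0xdaa0

0xdaa0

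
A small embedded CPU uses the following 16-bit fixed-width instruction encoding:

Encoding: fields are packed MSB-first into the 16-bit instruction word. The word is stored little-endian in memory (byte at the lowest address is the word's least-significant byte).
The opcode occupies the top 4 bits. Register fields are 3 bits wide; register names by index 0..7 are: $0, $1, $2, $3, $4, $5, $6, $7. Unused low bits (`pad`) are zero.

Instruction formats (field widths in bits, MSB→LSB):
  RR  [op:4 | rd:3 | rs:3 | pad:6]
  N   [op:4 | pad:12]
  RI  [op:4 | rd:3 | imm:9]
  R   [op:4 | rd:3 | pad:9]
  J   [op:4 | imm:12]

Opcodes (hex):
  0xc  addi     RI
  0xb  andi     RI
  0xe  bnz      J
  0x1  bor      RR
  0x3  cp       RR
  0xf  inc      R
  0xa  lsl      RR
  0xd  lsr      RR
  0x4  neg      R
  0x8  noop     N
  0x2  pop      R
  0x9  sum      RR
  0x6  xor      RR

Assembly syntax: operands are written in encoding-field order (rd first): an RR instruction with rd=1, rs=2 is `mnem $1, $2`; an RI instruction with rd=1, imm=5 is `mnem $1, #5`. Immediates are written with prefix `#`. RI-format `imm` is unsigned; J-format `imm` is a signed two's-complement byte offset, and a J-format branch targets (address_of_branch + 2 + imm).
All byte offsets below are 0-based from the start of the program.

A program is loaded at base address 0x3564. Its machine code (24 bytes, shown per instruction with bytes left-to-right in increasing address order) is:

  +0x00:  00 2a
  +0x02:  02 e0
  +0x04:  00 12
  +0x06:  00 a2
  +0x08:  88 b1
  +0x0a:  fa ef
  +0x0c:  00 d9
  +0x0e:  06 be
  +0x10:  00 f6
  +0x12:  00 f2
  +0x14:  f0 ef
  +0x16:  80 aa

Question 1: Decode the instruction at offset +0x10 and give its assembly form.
[10] 00 f6 → 0xf600
  op=0xf600>>12=0xf ⇒ inc (R)
  [11:9] rd=3 = $3

inc $3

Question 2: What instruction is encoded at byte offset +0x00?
pop $5

+0x00: 00 2a ⇒ word 0x2a00 (little)
  op=0x2a00>>12=0x2 ⇒ pop (R)
  rd: (w>>9)&0x7=0x5 → $5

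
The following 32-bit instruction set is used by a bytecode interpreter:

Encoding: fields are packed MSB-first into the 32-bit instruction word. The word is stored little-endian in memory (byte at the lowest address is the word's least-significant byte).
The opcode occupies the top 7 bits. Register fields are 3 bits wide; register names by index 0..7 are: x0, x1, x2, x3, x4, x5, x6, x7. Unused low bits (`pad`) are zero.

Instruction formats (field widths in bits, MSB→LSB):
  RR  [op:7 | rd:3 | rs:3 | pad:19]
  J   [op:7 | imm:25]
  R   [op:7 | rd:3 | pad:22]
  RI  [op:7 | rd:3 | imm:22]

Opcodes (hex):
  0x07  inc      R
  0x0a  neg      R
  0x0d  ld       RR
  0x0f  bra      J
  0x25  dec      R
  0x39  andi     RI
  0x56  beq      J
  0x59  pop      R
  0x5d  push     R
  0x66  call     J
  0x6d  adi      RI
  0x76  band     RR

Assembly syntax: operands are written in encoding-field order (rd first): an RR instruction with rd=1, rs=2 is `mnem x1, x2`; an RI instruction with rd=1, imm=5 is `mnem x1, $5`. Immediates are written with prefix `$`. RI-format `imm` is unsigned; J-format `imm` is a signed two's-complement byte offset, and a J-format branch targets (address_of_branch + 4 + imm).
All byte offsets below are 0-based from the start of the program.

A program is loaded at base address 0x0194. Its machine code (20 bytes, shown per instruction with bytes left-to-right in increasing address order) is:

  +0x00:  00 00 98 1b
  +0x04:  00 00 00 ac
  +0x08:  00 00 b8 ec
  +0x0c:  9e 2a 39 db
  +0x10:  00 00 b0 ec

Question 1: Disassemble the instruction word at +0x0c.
off 0x0c: read 9e 2a 39 db as little → 0xdb392a9e
  opcode bits[31:25]=0x6d: adi/RI
  rd@[24:22]=0x4 ⇒ x4
  imm@[21:0]=0x392a9e ⇒ $3746462

adi x4, $3746462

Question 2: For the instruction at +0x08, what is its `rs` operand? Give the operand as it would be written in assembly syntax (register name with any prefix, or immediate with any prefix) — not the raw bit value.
x7

off 0x08: read 00 00 b8 ec as little → 0xecb80000
  op=0xecb80000>>25=0x76 ⇒ band (RR)
  [24:22] rd=2 = x2
  [21:19] rs=7 = x7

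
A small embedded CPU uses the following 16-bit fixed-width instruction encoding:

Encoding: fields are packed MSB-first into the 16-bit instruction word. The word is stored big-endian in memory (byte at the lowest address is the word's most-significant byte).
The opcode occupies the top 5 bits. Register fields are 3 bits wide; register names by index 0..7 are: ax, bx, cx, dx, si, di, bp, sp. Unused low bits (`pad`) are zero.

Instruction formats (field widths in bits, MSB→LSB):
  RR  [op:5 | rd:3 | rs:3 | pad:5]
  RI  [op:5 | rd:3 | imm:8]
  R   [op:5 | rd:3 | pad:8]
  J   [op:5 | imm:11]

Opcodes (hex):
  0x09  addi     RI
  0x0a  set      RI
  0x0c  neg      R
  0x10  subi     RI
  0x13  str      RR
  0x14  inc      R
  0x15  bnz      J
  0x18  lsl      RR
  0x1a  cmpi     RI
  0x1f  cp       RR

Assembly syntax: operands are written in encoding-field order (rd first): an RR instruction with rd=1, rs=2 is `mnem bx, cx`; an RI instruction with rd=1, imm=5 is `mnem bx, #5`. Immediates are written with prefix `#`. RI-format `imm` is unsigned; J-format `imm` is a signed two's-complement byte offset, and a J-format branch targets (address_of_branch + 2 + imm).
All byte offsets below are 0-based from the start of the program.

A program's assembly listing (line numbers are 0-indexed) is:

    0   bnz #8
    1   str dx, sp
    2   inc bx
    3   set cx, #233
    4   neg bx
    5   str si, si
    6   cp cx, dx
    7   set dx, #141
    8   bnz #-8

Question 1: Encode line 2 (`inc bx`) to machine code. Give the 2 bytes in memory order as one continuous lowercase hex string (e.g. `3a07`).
a100

line 2 (inc): pack op=0x14:5|rd=1:3|pad=0:8 = 0xa100; big→ a1 00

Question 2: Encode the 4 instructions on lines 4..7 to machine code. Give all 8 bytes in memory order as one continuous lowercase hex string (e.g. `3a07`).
L4: neg op=0xc:5|rd=1:3|pad=0:8 ⇒ 0x6100 ⇒ big 61 00
L5: str op=0x13:5|rd=4:3|rs=4:3|pad=0:5 ⇒ 0x9c80 ⇒ big 9c 80
L6: cp op=0x1f:5|rd=2:3|rs=3:3|pad=0:5 ⇒ 0xfa60 ⇒ big fa 60
L7: set op=0xa:5|rd=3:3|imm=141:8 ⇒ 0x538d ⇒ big 53 8d

61009c80fa60538d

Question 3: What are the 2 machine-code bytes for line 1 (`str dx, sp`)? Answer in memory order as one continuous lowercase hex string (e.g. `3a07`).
9be0

line 1 (str): pack op=0x13:5|rd=3:3|rs=7:3|pad=0:5 = 0x9be0; big→ 9b e0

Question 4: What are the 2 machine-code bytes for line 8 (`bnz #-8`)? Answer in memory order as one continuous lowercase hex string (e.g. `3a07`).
aff8

line 8 (bnz): pack op=0x15:5|imm=-8:11 = 0xaff8; big→ af f8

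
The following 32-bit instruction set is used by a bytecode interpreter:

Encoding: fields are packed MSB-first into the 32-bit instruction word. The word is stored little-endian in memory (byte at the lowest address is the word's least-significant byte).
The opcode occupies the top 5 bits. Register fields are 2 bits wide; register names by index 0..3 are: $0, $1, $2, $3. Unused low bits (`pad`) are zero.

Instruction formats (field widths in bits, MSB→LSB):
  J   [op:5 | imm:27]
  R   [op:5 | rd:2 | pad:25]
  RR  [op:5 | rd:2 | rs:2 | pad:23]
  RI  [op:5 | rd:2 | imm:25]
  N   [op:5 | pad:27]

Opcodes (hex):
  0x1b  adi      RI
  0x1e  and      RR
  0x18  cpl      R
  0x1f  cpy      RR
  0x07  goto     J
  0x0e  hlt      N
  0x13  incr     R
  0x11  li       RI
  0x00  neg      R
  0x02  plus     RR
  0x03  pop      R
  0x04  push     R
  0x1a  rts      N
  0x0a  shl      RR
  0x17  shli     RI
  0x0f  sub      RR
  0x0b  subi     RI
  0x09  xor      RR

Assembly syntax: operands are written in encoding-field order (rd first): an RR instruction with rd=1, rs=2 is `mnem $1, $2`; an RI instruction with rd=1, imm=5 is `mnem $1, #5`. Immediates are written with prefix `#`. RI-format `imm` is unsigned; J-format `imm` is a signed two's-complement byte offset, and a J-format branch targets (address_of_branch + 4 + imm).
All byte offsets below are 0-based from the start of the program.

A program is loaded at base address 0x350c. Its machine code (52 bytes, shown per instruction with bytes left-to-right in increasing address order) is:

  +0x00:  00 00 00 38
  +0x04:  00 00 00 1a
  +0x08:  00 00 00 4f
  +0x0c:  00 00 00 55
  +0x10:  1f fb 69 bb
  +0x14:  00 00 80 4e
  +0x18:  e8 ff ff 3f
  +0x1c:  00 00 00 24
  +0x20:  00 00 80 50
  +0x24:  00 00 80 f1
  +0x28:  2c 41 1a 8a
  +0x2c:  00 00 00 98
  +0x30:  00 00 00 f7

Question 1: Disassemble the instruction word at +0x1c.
off 0x1c: read 00 00 00 24 as little → 0x24000000
  opcode bits[31:27]=0x4: push/R
  [26:25] rd=2 = $2

push $2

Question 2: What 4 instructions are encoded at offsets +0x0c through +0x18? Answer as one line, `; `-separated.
+0x0c: 00 00 00 55 ⇒ word 0x55000000 (little)
  op=0x55000000>>27=0xa ⇒ shl (RR)
  rd: (w>>25)&0x3=0x2 → $2
  rs: (w>>23)&0x3=0x2 → $2
+0x10: 1f fb 69 bb ⇒ word 0xbb69fb1f (little)
  op=0xbb69fb1f>>27=0x17 ⇒ shli (RI)
  rd: (w>>25)&0x3=0x1 → $1
  imm: (w>>0)&0x1ffffff=0x169fb1f → #23722783
+0x14: 00 00 80 4e ⇒ word 0x4e800000 (little)
  op=0x4e800000>>27=0x9 ⇒ xor (RR)
  rd: (w>>25)&0x3=0x3 → $3
  rs: (w>>23)&0x3=0x1 → $1
+0x18: e8 ff ff 3f ⇒ word 0x3fffffe8 (little)
  op=0x3fffffe8>>27=0x7 ⇒ goto (J)
  imm: (w>>0)&0x7ffffff=0x7ffffe8 (s27→-24) → #-24

shl $2, $2; shli $1, #23722783; xor $3, $1; goto #-24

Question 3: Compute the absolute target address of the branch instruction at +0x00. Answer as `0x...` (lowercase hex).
@+00  little-endian(00 00 00 38) = 0x38000000
  top 5b → 0x7 → goto [J]
  [26:0] imm=0 = #0
  target = base 0x350c + off 0x00 + 4 + imm 0 = 0x3510

0x3510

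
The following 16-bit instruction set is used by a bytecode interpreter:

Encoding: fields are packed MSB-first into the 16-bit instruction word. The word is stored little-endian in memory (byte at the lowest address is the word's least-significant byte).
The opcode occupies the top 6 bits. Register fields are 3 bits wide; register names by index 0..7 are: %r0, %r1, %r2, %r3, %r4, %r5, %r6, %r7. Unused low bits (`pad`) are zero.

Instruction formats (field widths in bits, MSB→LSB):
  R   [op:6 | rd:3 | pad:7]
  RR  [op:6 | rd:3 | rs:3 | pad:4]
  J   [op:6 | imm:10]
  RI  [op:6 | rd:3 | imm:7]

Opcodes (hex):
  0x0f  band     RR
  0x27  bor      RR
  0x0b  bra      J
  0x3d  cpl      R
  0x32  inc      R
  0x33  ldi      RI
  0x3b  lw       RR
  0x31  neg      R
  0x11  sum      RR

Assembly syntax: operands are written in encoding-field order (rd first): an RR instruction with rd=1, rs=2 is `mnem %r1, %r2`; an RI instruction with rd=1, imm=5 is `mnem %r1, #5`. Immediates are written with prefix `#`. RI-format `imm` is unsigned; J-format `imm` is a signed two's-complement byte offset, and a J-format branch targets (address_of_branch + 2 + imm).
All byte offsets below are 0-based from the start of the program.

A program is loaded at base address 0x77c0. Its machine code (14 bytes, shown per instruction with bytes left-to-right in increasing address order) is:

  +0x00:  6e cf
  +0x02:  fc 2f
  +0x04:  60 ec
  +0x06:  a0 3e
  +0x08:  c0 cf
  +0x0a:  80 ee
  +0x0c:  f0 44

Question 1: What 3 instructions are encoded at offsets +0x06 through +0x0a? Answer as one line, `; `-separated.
off 0x06: read a0 3e as little → 0x3ea0
  op=0x3ea0>>10=0xf ⇒ band (RR)
  [9:7] rd=5 = %r5
  [6:4] rs=2 = %r2
off 0x08: read c0 cf as little → 0xcfc0
  op=0xcfc0>>10=0x33 ⇒ ldi (RI)
  [9:7] rd=7 = %r7
  [6:0] imm=64 = #64
off 0x0a: read 80 ee as little → 0xee80
  op=0xee80>>10=0x3b ⇒ lw (RR)
  [9:7] rd=5 = %r5
  [6:4] rs=0 = %r0

band %r5, %r2; ldi %r7, #64; lw %r5, %r0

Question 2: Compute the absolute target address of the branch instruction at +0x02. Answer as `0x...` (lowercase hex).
[02] fc 2f → 0x2ffc
  op=0x2ffc>>10=0xb ⇒ bra (J)
  imm: (w>>0)&0x3ff=0x3fc (s10→-4) → #-4
  target = base 0x77c0 + off 0x02 + 2 + imm -4 = 0x77c0

0x77c0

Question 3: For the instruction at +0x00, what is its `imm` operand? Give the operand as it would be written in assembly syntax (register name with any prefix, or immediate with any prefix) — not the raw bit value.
#110

@+00  little-endian(6e cf) = 0xcf6e
  opcode bits[15:10]=0x33: ldi/RI
  rd: (w>>7)&0x7=0x6 → %r6
  imm: (w>>0)&0x7f=0x6e → #110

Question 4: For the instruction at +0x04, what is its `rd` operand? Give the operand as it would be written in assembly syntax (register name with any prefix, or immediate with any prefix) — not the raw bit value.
+0x04: 60 ec ⇒ word 0xec60 (little)
  top 6b → 0x3b → lw [RR]
  rd@[9:7]=0x0 ⇒ %r0
  rs@[6:4]=0x6 ⇒ %r6

%r0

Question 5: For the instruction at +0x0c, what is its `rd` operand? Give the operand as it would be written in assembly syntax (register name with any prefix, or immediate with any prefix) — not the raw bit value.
%r1

off 0x0c: read f0 44 as little → 0x44f0
  opcode bits[15:10]=0x11: sum/RR
  rd: (w>>7)&0x7=0x1 → %r1
  rs: (w>>4)&0x7=0x7 → %r7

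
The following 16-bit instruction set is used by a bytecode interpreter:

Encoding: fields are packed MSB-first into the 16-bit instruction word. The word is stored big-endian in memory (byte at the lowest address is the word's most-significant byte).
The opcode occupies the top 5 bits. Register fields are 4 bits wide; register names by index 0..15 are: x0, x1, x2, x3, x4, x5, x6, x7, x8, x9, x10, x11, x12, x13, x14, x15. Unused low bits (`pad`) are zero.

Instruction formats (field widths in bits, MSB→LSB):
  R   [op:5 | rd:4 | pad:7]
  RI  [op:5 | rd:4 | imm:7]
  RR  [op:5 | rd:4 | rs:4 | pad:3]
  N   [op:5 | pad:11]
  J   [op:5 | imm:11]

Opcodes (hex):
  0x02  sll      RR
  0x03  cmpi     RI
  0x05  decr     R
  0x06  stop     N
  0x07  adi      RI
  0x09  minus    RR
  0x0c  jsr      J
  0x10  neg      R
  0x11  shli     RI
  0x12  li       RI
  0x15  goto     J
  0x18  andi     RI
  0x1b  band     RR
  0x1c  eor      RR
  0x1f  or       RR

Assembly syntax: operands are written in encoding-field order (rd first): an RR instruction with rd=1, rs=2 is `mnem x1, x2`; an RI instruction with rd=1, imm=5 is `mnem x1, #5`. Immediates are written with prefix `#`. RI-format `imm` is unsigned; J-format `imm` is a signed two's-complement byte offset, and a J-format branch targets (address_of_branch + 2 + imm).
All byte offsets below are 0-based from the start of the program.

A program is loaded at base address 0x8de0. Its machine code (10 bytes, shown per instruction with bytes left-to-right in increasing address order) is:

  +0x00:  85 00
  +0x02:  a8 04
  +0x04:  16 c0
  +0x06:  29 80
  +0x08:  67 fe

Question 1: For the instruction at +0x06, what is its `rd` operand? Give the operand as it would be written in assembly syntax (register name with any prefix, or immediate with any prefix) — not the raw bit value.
+0x06: 29 80 ⇒ word 0x2980 (big)
  top 5b → 0x5 → decr [R]
  rd: (w>>7)&0xf=0x3 → x3

x3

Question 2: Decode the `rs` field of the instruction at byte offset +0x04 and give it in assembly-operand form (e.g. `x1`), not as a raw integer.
@+04  big-endian(16 c0) = 0x16c0
  op=0x16c0>>11=0x2 ⇒ sll (RR)
  rd@[10:7]=0xd ⇒ x13
  rs@[6:3]=0x8 ⇒ x8

x8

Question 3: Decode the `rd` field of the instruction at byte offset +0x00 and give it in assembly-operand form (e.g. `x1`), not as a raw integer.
[00] 85 00 → 0x8500
  top 5b → 0x10 → neg [R]
  rd: (w>>7)&0xf=0xa → x10

x10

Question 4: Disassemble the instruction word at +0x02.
goto #4

@+02  big-endian(a8 04) = 0xa804
  top 5b → 0x15 → goto [J]
  imm@[10:0]=0x4 ⇒ #4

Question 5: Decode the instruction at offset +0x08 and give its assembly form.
jsr #-2

@+08  big-endian(67 fe) = 0x67fe
  top 5b → 0xc → jsr [J]
  imm@[10:0]=0x7fe (s11→-2) ⇒ #-2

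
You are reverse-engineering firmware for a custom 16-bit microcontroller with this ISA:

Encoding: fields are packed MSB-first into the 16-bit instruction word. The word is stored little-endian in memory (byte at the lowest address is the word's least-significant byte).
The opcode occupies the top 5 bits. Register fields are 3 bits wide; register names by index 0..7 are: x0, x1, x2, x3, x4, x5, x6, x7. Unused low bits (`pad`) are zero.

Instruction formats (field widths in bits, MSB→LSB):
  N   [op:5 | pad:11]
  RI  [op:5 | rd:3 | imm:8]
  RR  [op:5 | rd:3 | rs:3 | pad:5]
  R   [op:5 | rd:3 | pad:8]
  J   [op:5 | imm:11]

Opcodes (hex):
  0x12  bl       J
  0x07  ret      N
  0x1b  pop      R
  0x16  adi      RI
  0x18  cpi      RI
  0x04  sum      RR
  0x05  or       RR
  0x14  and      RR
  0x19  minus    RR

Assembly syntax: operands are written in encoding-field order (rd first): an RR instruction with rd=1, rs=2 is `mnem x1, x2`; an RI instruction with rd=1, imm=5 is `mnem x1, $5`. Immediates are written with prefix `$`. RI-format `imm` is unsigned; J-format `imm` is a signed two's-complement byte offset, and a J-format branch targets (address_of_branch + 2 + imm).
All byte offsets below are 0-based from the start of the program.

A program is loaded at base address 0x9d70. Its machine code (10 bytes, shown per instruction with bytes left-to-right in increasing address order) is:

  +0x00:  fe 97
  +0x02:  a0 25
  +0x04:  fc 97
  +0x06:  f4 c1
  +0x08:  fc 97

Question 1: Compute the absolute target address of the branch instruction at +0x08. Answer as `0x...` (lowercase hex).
0x9d76

+0x08: fc 97 ⇒ word 0x97fc (little)
  op=0x97fc>>11=0x12 ⇒ bl (J)
  imm@[10:0]=0x7fc (s11→-4) ⇒ $-4
  target = base 0x9d70 + off 0x08 + 2 + imm -4 = 0x9d76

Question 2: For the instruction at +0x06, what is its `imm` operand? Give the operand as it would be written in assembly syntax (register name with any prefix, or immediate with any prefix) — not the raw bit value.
$244

+0x06: f4 c1 ⇒ word 0xc1f4 (little)
  top 5b → 0x18 → cpi [RI]
  [10:8] rd=1 = x1
  [7:0] imm=244 = $244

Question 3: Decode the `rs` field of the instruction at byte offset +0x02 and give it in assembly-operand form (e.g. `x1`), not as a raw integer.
x5

off 0x02: read a0 25 as little → 0x25a0
  opcode bits[15:11]=0x4: sum/RR
  rd@[10:8]=0x5 ⇒ x5
  rs@[7:5]=0x5 ⇒ x5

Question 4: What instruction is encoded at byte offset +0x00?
bl $-2

+0x00: fe 97 ⇒ word 0x97fe (little)
  top 5b → 0x12 → bl [J]
  [10:0] imm=2046 (s11→-2) = $-2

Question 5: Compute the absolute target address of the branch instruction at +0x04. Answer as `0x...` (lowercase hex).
0x9d72

@+04  little-endian(fc 97) = 0x97fc
  top 5b → 0x12 → bl [J]
  imm@[10:0]=0x7fc (s11→-4) ⇒ $-4
  target = base 0x9d70 + off 0x04 + 2 + imm -4 = 0x9d72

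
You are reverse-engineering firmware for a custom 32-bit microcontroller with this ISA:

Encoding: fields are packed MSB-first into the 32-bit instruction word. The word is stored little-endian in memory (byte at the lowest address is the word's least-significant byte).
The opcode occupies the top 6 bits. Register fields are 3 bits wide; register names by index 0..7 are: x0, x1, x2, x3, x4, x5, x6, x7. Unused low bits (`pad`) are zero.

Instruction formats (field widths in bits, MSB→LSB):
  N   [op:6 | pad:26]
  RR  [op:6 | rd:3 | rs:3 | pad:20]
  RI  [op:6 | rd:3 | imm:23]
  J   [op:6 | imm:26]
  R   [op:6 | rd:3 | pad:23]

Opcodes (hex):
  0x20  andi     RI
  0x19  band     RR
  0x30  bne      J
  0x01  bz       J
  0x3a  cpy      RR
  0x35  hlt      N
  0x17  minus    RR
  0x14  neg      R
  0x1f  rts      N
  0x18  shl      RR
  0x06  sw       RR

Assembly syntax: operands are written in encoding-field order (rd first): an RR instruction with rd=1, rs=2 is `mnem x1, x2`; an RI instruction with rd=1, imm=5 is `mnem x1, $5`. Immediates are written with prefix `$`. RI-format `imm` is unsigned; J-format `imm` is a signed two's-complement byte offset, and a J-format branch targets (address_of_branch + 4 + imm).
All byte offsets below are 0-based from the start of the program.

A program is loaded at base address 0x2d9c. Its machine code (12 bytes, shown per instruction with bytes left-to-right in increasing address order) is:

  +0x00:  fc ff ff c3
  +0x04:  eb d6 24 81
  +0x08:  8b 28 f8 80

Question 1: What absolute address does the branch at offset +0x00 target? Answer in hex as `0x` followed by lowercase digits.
0x2d9c

off 0x00: read fc ff ff c3 as little → 0xc3fffffc
  op=0xc3fffffc>>26=0x30 ⇒ bne (J)
  imm@[25:0]=0x3fffffc (s26→-4) ⇒ $-4
  target = base 0x2d9c + off 0x00 + 4 + imm -4 = 0x2d9c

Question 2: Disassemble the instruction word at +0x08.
off 0x08: read 8b 28 f8 80 as little → 0x80f8288b
  opcode bits[31:26]=0x20: andi/RI
  [25:23] rd=1 = x1
  [22:0] imm=7874699 = $7874699

andi x1, $7874699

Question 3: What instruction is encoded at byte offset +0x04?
+0x04: eb d6 24 81 ⇒ word 0x8124d6eb (little)
  top 6b → 0x20 → andi [RI]
  [25:23] rd=2 = x2
  [22:0] imm=2414315 = $2414315

andi x2, $2414315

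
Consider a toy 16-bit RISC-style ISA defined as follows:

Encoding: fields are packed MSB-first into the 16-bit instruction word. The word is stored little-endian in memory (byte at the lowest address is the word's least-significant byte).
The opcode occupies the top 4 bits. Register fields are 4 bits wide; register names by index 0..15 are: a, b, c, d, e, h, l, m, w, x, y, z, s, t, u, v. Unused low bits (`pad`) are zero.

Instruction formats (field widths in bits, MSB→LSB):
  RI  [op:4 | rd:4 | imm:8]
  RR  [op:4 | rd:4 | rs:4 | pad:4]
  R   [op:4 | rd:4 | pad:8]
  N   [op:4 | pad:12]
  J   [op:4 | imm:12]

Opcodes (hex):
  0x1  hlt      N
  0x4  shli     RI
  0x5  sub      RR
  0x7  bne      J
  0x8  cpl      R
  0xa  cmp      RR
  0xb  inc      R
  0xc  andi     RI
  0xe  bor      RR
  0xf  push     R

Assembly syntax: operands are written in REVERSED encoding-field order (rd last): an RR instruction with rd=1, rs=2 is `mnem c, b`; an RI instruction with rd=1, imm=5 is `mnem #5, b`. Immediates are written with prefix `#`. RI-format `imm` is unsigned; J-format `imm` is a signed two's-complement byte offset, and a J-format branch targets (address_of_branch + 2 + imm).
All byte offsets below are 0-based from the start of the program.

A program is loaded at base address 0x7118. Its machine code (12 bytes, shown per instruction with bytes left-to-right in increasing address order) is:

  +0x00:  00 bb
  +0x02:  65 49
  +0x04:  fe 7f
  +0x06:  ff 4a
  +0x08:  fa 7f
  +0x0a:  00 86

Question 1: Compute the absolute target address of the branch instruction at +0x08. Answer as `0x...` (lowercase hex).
+0x08: fa 7f ⇒ word 0x7ffa (little)
  opcode bits[15:12]=0x7: bne/J
  imm: (w>>0)&0xfff=0xffa (s12→-6) → #-6
  target = base 0x7118 + off 0x08 + 2 + imm -6 = 0x711c

0x711c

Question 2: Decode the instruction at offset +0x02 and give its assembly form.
off 0x02: read 65 49 as little → 0x4965
  opcode bits[15:12]=0x4: shli/RI
  [11:8] rd=9 = x
  [7:0] imm=101 = #101

shli #101, x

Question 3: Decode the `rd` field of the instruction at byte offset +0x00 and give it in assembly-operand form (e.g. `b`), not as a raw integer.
+0x00: 00 bb ⇒ word 0xbb00 (little)
  opcode bits[15:12]=0xb: inc/R
  [11:8] rd=11 = z

z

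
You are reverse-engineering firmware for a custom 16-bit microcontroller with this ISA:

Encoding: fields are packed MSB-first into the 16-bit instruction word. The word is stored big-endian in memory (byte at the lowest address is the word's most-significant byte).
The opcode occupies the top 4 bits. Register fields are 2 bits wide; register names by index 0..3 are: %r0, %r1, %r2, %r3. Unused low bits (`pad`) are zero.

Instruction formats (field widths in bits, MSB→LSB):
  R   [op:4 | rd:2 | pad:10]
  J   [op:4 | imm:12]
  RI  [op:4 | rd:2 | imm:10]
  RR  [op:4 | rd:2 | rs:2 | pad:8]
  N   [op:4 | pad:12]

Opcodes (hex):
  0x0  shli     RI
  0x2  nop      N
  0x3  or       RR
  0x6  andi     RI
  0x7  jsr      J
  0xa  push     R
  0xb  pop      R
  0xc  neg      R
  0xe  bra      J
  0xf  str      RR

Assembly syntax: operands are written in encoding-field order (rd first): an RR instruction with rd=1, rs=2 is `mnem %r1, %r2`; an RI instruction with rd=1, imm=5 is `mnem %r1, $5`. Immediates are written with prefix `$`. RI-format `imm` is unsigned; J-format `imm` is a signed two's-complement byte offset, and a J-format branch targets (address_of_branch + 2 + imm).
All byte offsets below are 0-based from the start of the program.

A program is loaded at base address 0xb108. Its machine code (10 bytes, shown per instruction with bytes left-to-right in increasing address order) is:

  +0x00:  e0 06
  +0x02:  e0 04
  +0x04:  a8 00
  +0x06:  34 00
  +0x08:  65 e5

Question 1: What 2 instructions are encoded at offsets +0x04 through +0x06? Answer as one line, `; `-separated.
+0x04: a8 00 ⇒ word 0xa800 (big)
  op=0xa800>>12=0xa ⇒ push (R)
  [11:10] rd=2 = %r2
+0x06: 34 00 ⇒ word 0x3400 (big)
  op=0x3400>>12=0x3 ⇒ or (RR)
  [11:10] rd=1 = %r1
  [9:8] rs=0 = %r0

push %r2; or %r1, %r0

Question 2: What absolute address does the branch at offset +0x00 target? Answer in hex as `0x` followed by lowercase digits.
[00] e0 06 → 0xe006
  top 4b → 0xe → bra [J]
  imm: (w>>0)&0xfff=0x6 → $6
  target = base 0xb108 + off 0x00 + 2 + imm 6 = 0xb110

0xb110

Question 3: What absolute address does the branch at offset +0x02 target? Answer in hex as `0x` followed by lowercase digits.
0xb110

off 0x02: read e0 04 as big → 0xe004
  op=0xe004>>12=0xe ⇒ bra (J)
  imm: (w>>0)&0xfff=0x4 → $4
  target = base 0xb108 + off 0x02 + 2 + imm 4 = 0xb110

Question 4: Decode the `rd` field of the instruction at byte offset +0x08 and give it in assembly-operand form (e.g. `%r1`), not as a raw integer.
@+08  big-endian(65 e5) = 0x65e5
  opcode bits[15:12]=0x6: andi/RI
  rd: (w>>10)&0x3=0x1 → %r1
  imm: (w>>0)&0x3ff=0x1e5 → $485

%r1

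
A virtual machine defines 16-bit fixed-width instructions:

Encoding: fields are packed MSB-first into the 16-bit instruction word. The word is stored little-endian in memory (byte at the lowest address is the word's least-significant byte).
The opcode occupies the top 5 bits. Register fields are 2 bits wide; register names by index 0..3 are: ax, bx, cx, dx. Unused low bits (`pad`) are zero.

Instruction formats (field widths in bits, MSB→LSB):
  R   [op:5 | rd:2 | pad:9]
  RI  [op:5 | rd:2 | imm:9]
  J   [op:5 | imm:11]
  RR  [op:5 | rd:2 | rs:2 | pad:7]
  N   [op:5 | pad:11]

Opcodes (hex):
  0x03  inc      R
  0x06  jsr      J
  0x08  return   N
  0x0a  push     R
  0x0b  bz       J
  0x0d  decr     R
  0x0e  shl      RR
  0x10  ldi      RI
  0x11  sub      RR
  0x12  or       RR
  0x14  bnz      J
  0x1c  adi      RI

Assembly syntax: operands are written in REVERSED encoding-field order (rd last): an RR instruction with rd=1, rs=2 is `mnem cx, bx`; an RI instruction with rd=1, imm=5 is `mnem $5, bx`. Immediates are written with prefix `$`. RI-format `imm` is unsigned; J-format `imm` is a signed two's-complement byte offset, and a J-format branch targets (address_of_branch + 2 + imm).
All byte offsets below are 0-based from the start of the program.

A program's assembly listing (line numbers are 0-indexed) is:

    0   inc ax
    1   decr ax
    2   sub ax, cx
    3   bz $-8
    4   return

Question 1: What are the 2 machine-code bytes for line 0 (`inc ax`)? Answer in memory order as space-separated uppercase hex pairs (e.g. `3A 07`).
line 0 (inc): pack op=0x3:5|rd=0:2|pad=0:9 = 0x1800; little→ 00 18

00 18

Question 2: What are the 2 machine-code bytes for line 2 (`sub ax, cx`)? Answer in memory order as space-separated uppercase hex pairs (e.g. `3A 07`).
00 8C

2. sub fields op=0x11:5|rd=2:2|rs=0:2|pad=0:7 → word 8c00h → 00 8c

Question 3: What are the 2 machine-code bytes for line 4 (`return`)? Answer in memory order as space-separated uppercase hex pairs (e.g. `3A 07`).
00 40

4. return fields op=0x8:5|pad=0:11 → word 4000h → 00 40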